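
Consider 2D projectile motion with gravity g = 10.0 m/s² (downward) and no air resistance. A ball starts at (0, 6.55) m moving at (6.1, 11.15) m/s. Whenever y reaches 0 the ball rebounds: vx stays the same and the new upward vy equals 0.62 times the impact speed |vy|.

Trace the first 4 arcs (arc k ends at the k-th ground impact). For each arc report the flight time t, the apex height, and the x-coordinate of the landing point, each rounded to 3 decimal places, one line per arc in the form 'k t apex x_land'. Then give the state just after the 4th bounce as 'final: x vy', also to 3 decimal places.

1 2.713 12.766 16.549
2 1.981 4.907 28.635
3 1.228 1.886 36.129
4 0.762 0.725 40.775
final: 40.775 2.361

Arc 1: start y=6.550, vy=11.150 → t=2.713, apex=12.766, x_land=16.549, impact vy=-15.979
  bounce: vy ← 0.62·15.979 = 9.907
Arc 2: start y=0.000, vy=9.907 → t=1.981, apex=4.907, x_land=28.635, impact vy=-9.907
  bounce: vy ← 0.62·9.907 = 6.142
Arc 3: start y=0.000, vy=6.142 → t=1.228, apex=1.886, x_land=36.129, impact vy=-6.142
  bounce: vy ← 0.62·6.142 = 3.808
Arc 4: start y=0.000, vy=3.808 → t=0.762, apex=0.725, x_land=40.775, impact vy=-3.808
  bounce: vy ← 0.62·3.808 = 2.361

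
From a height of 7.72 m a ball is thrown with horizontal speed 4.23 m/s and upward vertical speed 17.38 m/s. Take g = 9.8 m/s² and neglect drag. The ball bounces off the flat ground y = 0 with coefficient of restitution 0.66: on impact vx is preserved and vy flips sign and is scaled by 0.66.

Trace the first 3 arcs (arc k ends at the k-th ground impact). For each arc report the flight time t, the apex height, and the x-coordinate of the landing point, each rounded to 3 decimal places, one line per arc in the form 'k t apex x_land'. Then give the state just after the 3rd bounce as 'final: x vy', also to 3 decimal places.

Arc 1: start y=7.720, vy=17.380 → t=3.946, apex=23.131, x_land=16.692, impact vy=-21.293
  bounce: vy ← 0.66·21.293 = 14.053
Arc 2: start y=0.000, vy=14.053 → t=2.868, apex=10.076, x_land=28.824, impact vy=-14.053
  bounce: vy ← 0.66·14.053 = 9.275
Arc 3: start y=0.000, vy=9.275 → t=1.893, apex=4.389, x_land=36.831, impact vy=-9.275
  bounce: vy ← 0.66·9.275 = 6.122

1 3.946 23.131 16.692
2 2.868 10.076 28.824
3 1.893 4.389 36.831
final: 36.831 6.122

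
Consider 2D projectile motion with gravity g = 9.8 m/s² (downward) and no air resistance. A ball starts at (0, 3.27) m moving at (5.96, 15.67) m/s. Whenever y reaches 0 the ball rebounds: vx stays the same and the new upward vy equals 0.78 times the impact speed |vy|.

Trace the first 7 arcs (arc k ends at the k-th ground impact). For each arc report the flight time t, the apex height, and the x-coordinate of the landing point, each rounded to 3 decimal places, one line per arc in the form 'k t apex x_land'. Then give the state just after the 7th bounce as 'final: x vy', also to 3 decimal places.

1 3.395 15.798 20.232
2 2.801 9.612 36.926
3 2.185 5.848 49.948
4 1.704 3.558 60.105
5 1.329 2.165 68.027
6 1.037 1.317 74.207
7 0.809 0.801 79.027
final: 79.027 3.091

Arc 1: start y=3.270, vy=15.670 → t=3.395, apex=15.798, x_land=20.232, impact vy=-17.597
  bounce: vy ← 0.78·17.597 = 13.725
Arc 2: start y=0.000, vy=13.725 → t=2.801, apex=9.612, x_land=36.926, impact vy=-13.725
  bounce: vy ← 0.78·13.725 = 10.706
Arc 3: start y=0.000, vy=10.706 → t=2.185, apex=5.848, x_land=49.948, impact vy=-10.706
  bounce: vy ← 0.78·10.706 = 8.351
Arc 4: start y=0.000, vy=8.351 → t=1.704, apex=3.558, x_land=60.105, impact vy=-8.351
  bounce: vy ← 0.78·8.351 = 6.513
Arc 5: start y=0.000, vy=6.513 → t=1.329, apex=2.165, x_land=68.027, impact vy=-6.513
  bounce: vy ← 0.78·6.513 = 5.080
Arc 6: start y=0.000, vy=5.080 → t=1.037, apex=1.317, x_land=74.207, impact vy=-5.080
  bounce: vy ← 0.78·5.080 = 3.963
Arc 7: start y=0.000, vy=3.963 → t=0.809, apex=0.801, x_land=79.027, impact vy=-3.963
  bounce: vy ← 0.78·3.963 = 3.091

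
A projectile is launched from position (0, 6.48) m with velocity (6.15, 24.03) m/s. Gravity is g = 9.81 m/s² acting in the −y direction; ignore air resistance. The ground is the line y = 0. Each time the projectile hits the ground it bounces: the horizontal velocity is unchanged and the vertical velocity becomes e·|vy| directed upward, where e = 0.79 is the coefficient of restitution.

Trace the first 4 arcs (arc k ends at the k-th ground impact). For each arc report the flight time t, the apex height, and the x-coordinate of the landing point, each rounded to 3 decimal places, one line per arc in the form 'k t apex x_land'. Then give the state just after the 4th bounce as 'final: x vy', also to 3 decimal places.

1 5.155 35.911 31.705
2 4.275 22.412 57.998
3 3.377 13.987 78.768
4 2.668 8.730 95.177
final: 95.177 10.339

Arc 1: start y=6.480, vy=24.030 → t=5.155, apex=35.911, x_land=31.705, impact vy=-26.544
  bounce: vy ← 0.79·26.544 = 20.970
Arc 2: start y=0.000, vy=20.970 → t=4.275, apex=22.412, x_land=57.998, impact vy=-20.970
  bounce: vy ← 0.79·20.970 = 16.566
Arc 3: start y=0.000, vy=16.566 → t=3.377, apex=13.987, x_land=78.768, impact vy=-16.566
  bounce: vy ← 0.79·16.566 = 13.087
Arc 4: start y=0.000, vy=13.087 → t=2.668, apex=8.730, x_land=95.177, impact vy=-13.087
  bounce: vy ← 0.79·13.087 = 10.339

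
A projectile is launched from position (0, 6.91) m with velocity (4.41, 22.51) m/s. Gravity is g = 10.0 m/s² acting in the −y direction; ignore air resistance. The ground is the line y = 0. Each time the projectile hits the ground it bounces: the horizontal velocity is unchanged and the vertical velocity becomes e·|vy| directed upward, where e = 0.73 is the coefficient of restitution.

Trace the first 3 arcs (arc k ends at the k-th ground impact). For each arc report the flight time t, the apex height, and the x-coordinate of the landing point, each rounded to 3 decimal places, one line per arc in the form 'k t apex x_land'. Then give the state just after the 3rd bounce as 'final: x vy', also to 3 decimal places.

Arc 1: start y=6.910, vy=22.510 → t=4.790, apex=32.245, x_land=21.126, impact vy=-25.395
  bounce: vy ← 0.73·25.395 = 18.538
Arc 2: start y=0.000, vy=18.538 → t=3.708, apex=17.183, x_land=37.477, impact vy=-18.538
  bounce: vy ← 0.73·18.538 = 13.533
Arc 3: start y=0.000, vy=13.533 → t=2.707, apex=9.157, x_land=49.413, impact vy=-13.533
  bounce: vy ← 0.73·13.533 = 9.879

1 4.790 32.245 21.126
2 3.708 17.183 37.477
3 2.707 9.157 49.413
final: 49.413 9.879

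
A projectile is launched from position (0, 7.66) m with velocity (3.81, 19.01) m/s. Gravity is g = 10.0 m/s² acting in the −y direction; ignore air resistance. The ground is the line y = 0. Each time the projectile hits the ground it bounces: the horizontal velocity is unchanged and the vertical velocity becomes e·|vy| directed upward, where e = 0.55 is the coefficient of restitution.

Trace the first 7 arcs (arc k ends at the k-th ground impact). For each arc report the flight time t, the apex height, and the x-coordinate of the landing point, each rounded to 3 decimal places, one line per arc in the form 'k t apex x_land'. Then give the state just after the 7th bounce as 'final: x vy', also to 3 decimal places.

1 4.169 25.729 15.886
2 2.495 7.783 25.393
3 1.372 2.354 30.621
4 0.755 0.712 33.497
5 0.415 0.215 35.079
6 0.228 0.065 35.949
7 0.126 0.020 36.427
final: 36.427 0.345

Arc 1: start y=7.660, vy=19.010 → t=4.169, apex=25.729, x_land=15.886, impact vy=-22.684
  bounce: vy ← 0.55·22.684 = 12.476
Arc 2: start y=0.000, vy=12.476 → t=2.495, apex=7.783, x_land=25.393, impact vy=-12.476
  bounce: vy ← 0.55·12.476 = 6.862
Arc 3: start y=0.000, vy=6.862 → t=1.372, apex=2.354, x_land=30.621, impact vy=-6.862
  bounce: vy ← 0.55·6.862 = 3.774
Arc 4: start y=0.000, vy=3.774 → t=0.755, apex=0.712, x_land=33.497, impact vy=-3.774
  bounce: vy ← 0.55·3.774 = 2.076
Arc 5: start y=0.000, vy=2.076 → t=0.415, apex=0.215, x_land=35.079, impact vy=-2.076
  bounce: vy ← 0.55·2.076 = 1.142
Arc 6: start y=0.000, vy=1.142 → t=0.228, apex=0.065, x_land=35.949, impact vy=-1.142
  bounce: vy ← 0.55·1.142 = 0.628
Arc 7: start y=0.000, vy=0.628 → t=0.126, apex=0.020, x_land=36.427, impact vy=-0.628
  bounce: vy ← 0.55·0.628 = 0.345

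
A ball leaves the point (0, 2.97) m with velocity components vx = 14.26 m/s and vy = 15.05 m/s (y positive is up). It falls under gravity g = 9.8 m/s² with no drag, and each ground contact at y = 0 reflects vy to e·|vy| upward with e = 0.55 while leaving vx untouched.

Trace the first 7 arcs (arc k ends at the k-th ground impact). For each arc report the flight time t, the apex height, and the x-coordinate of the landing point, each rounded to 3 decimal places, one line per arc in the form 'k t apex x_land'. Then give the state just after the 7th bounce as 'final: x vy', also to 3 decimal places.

1 3.257 14.526 46.452
2 1.894 4.394 73.460
3 1.042 1.329 88.314
4 0.573 0.402 96.484
5 0.315 0.122 100.978
6 0.173 0.037 103.449
7 0.095 0.011 104.808
final: 104.808 0.257

Arc 1: start y=2.970, vy=15.050 → t=3.257, apex=14.526, x_land=46.452, impact vy=-16.873
  bounce: vy ← 0.55·16.873 = 9.280
Arc 2: start y=0.000, vy=9.280 → t=1.894, apex=4.394, x_land=73.460, impact vy=-9.280
  bounce: vy ← 0.55·9.280 = 5.104
Arc 3: start y=0.000, vy=5.104 → t=1.042, apex=1.329, x_land=88.314, impact vy=-5.104
  bounce: vy ← 0.55·5.104 = 2.807
Arc 4: start y=0.000, vy=2.807 → t=0.573, apex=0.402, x_land=96.484, impact vy=-2.807
  bounce: vy ← 0.55·2.807 = 1.544
Arc 5: start y=0.000, vy=1.544 → t=0.315, apex=0.122, x_land=100.978, impact vy=-1.544
  bounce: vy ← 0.55·1.544 = 0.849
Arc 6: start y=0.000, vy=0.849 → t=0.173, apex=0.037, x_land=103.449, impact vy=-0.849
  bounce: vy ← 0.55·0.849 = 0.467
Arc 7: start y=0.000, vy=0.467 → t=0.095, apex=0.011, x_land=104.808, impact vy=-0.467
  bounce: vy ← 0.55·0.467 = 0.257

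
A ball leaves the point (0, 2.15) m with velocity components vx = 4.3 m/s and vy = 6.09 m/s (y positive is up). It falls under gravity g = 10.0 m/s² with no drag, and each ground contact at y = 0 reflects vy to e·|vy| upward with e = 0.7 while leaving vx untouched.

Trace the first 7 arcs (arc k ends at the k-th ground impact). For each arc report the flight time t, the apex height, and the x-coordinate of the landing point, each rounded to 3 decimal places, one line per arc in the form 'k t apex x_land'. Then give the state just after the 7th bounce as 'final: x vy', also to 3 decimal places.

1 1.504 4.004 6.467
2 1.253 1.962 11.854
3 0.877 0.961 15.625
4 0.614 0.471 18.265
5 0.430 0.231 20.113
6 0.301 0.113 21.407
7 0.211 0.055 22.312
final: 22.312 0.737

Arc 1: start y=2.150, vy=6.090 → t=1.504, apex=4.004, x_land=6.467, impact vy=-8.949
  bounce: vy ← 0.7·8.949 = 6.264
Arc 2: start y=0.000, vy=6.264 → t=1.253, apex=1.962, x_land=11.854, impact vy=-6.264
  bounce: vy ← 0.7·6.264 = 4.385
Arc 3: start y=0.000, vy=4.385 → t=0.877, apex=0.961, x_land=15.625, impact vy=-4.385
  bounce: vy ← 0.7·4.385 = 3.070
Arc 4: start y=0.000, vy=3.070 → t=0.614, apex=0.471, x_land=18.265, impact vy=-3.070
  bounce: vy ← 0.7·3.070 = 2.149
Arc 5: start y=0.000, vy=2.149 → t=0.430, apex=0.231, x_land=20.113, impact vy=-2.149
  bounce: vy ← 0.7·2.149 = 1.504
Arc 6: start y=0.000, vy=1.504 → t=0.301, apex=0.113, x_land=21.407, impact vy=-1.504
  bounce: vy ← 0.7·1.504 = 1.053
Arc 7: start y=0.000, vy=1.053 → t=0.211, apex=0.055, x_land=22.312, impact vy=-1.053
  bounce: vy ← 0.7·1.053 = 0.737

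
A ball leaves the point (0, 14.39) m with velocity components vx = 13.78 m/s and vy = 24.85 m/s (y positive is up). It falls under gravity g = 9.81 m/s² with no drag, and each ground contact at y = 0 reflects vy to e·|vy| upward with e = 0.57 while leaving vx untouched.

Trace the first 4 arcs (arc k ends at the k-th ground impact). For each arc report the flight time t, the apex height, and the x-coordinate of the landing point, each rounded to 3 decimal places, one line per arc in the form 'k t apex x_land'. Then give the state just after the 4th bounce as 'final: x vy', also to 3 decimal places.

1 5.591 45.864 77.044
2 3.486 14.901 125.080
3 1.987 4.841 152.461
4 1.133 1.573 168.068
final: 168.068 3.167

Arc 1: start y=14.390, vy=24.850 → t=5.591, apex=45.864, x_land=77.044, impact vy=-29.998
  bounce: vy ← 0.57·29.998 = 17.099
Arc 2: start y=0.000, vy=17.099 → t=3.486, apex=14.901, x_land=125.080, impact vy=-17.099
  bounce: vy ← 0.57·17.099 = 9.746
Arc 3: start y=0.000, vy=9.746 → t=1.987, apex=4.841, x_land=152.461, impact vy=-9.746
  bounce: vy ← 0.57·9.746 = 5.555
Arc 4: start y=0.000, vy=5.555 → t=1.133, apex=1.573, x_land=168.068, impact vy=-5.555
  bounce: vy ← 0.57·5.555 = 3.167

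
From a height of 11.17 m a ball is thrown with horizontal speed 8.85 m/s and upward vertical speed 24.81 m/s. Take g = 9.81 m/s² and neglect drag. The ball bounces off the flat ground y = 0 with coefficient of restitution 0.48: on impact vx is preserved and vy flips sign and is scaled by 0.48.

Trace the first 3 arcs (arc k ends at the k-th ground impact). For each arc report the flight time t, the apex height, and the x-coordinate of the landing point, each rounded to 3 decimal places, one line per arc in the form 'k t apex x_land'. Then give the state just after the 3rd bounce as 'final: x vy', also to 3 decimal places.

Arc 1: start y=11.170, vy=24.810 → t=5.474, apex=42.543, x_land=48.446, impact vy=-28.891
  bounce: vy ← 0.48·28.891 = 13.868
Arc 2: start y=0.000, vy=13.868 → t=2.827, apex=9.802, x_land=73.467, impact vy=-13.868
  bounce: vy ← 0.48·13.868 = 6.656
Arc 3: start y=0.000, vy=6.656 → t=1.357, apex=2.258, x_land=85.477, impact vy=-6.656
  bounce: vy ← 0.48·6.656 = 3.195

1 5.474 42.543 48.446
2 2.827 9.802 73.467
3 1.357 2.258 85.477
final: 85.477 3.195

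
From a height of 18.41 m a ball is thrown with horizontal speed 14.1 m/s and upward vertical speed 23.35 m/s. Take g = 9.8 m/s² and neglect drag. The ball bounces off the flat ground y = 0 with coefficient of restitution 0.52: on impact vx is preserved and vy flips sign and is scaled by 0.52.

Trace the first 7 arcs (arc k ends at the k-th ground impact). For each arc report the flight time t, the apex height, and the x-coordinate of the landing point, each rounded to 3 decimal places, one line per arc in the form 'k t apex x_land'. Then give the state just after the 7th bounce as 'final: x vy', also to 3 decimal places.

Arc 1: start y=18.410, vy=23.350 → t=5.454, apex=46.227, x_land=76.904, impact vy=-30.101
  bounce: vy ← 0.52·30.101 = 15.652
Arc 2: start y=0.000, vy=15.652 → t=3.194, apex=12.500, x_land=121.944, impact vy=-15.652
  bounce: vy ← 0.52·15.652 = 8.139
Arc 3: start y=0.000, vy=8.139 → t=1.661, apex=3.380, x_land=145.365, impact vy=-8.139
  bounce: vy ← 0.52·8.139 = 4.232
Arc 4: start y=0.000, vy=4.232 → t=0.864, apex=0.914, x_land=157.544, impact vy=-4.232
  bounce: vy ← 0.52·4.232 = 2.201
Arc 5: start y=0.000, vy=2.201 → t=0.449, apex=0.247, x_land=163.878, impact vy=-2.201
  bounce: vy ← 0.52·2.201 = 1.144
Arc 6: start y=0.000, vy=1.144 → t=0.234, apex=0.067, x_land=167.171, impact vy=-1.144
  bounce: vy ← 0.52·1.144 = 0.595
Arc 7: start y=0.000, vy=0.595 → t=0.121, apex=0.018, x_land=168.883, impact vy=-0.595
  bounce: vy ← 0.52·0.595 = 0.309

1 5.454 46.227 76.904
2 3.194 12.500 121.944
3 1.661 3.380 145.365
4 0.864 0.914 157.544
5 0.449 0.247 163.878
6 0.234 0.067 167.171
7 0.121 0.018 168.883
final: 168.883 0.309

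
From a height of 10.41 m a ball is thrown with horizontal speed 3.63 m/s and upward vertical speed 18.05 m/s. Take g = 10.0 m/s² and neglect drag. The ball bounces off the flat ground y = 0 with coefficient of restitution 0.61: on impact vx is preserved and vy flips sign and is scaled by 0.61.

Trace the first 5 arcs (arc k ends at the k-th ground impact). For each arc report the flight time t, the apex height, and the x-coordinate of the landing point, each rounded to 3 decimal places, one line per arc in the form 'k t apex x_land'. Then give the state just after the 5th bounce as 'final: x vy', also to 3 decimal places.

1 4.116 26.700 14.941
2 2.819 9.935 25.174
3 1.720 3.697 31.417
4 1.049 1.376 35.225
5 0.640 0.512 37.548
final: 37.548 1.952

Arc 1: start y=10.410, vy=18.050 → t=4.116, apex=26.700, x_land=14.941, impact vy=-23.108
  bounce: vy ← 0.61·23.108 = 14.096
Arc 2: start y=0.000, vy=14.096 → t=2.819, apex=9.935, x_land=25.174, impact vy=-14.096
  bounce: vy ← 0.61·14.096 = 8.599
Arc 3: start y=0.000, vy=8.599 → t=1.720, apex=3.697, x_land=31.417, impact vy=-8.599
  bounce: vy ← 0.61·8.599 = 5.245
Arc 4: start y=0.000, vy=5.245 → t=1.049, apex=1.376, x_land=35.225, impact vy=-5.245
  bounce: vy ← 0.61·5.245 = 3.200
Arc 5: start y=0.000, vy=3.200 → t=0.640, apex=0.512, x_land=37.548, impact vy=-3.200
  bounce: vy ← 0.61·3.200 = 1.952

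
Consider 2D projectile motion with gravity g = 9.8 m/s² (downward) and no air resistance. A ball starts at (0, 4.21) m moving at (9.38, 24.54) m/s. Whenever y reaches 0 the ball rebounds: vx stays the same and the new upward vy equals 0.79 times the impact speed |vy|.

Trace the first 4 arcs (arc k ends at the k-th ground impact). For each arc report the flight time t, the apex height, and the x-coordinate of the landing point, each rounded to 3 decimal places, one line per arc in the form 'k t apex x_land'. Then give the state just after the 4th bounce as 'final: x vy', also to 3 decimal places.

Arc 1: start y=4.210, vy=24.540 → t=5.174, apex=34.935, x_land=48.534, impact vy=-26.167
  bounce: vy ← 0.79·26.167 = 20.672
Arc 2: start y=0.000, vy=20.672 → t=4.219, apex=21.803, x_land=88.107, impact vy=-20.672
  bounce: vy ← 0.79·20.672 = 16.331
Arc 3: start y=0.000, vy=16.331 → t=3.333, apex=13.607, x_land=119.369, impact vy=-16.331
  bounce: vy ← 0.79·16.331 = 12.901
Arc 4: start y=0.000, vy=12.901 → t=2.633, apex=8.492, x_land=144.066, impact vy=-12.901
  bounce: vy ← 0.79·12.901 = 10.192

1 5.174 34.935 48.534
2 4.219 21.803 88.107
3 3.333 13.607 119.369
4 2.633 8.492 144.066
final: 144.066 10.192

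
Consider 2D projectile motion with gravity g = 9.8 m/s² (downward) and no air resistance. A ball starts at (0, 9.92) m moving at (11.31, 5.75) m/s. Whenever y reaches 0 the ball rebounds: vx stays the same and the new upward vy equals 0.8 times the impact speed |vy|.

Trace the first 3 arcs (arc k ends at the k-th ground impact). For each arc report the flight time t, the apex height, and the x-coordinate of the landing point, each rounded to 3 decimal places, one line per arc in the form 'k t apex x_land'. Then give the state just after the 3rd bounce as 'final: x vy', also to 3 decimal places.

Arc 1: start y=9.920, vy=5.750 → t=2.126, apex=11.607, x_land=24.043, impact vy=-15.083
  bounce: vy ← 0.8·15.083 = 12.066
Arc 2: start y=0.000, vy=12.066 → t=2.463, apex=7.428, x_land=51.894, impact vy=-12.066
  bounce: vy ← 0.8·12.066 = 9.653
Arc 3: start y=0.000, vy=9.653 → t=1.970, apex=4.754, x_land=74.175, impact vy=-9.653
  bounce: vy ← 0.8·9.653 = 7.722

1 2.126 11.607 24.043
2 2.463 7.428 51.894
3 1.970 4.754 74.175
final: 74.175 7.722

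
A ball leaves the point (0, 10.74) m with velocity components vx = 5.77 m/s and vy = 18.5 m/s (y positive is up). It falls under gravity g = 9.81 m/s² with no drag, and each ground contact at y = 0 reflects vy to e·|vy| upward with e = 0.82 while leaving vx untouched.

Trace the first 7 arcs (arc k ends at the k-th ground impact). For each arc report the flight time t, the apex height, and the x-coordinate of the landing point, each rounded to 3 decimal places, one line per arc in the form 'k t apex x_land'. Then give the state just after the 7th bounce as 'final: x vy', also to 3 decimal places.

1 4.283 28.184 24.712
2 3.931 18.951 47.395
3 3.224 12.743 65.995
4 2.643 8.568 81.248
5 2.168 5.761 93.754
6 1.777 3.874 104.010
7 1.457 2.605 112.419
final: 112.419 5.862

Arc 1: start y=10.740, vy=18.500 → t=4.283, apex=28.184, x_land=24.712, impact vy=-23.515
  bounce: vy ← 0.82·23.515 = 19.283
Arc 2: start y=0.000, vy=19.283 → t=3.931, apex=18.951, x_land=47.395, impact vy=-19.283
  bounce: vy ← 0.82·19.283 = 15.812
Arc 3: start y=0.000, vy=15.812 → t=3.224, apex=12.743, x_land=65.995, impact vy=-15.812
  bounce: vy ← 0.82·15.812 = 12.966
Arc 4: start y=0.000, vy=12.966 → t=2.643, apex=8.568, x_land=81.248, impact vy=-12.966
  bounce: vy ← 0.82·12.966 = 10.632
Arc 5: start y=0.000, vy=10.632 → t=2.168, apex=5.761, x_land=93.754, impact vy=-10.632
  bounce: vy ← 0.82·10.632 = 8.718
Arc 6: start y=0.000, vy=8.718 → t=1.777, apex=3.874, x_land=104.010, impact vy=-8.718
  bounce: vy ← 0.82·8.718 = 7.149
Arc 7: start y=0.000, vy=7.149 → t=1.457, apex=2.605, x_land=112.419, impact vy=-7.149
  bounce: vy ← 0.82·7.149 = 5.862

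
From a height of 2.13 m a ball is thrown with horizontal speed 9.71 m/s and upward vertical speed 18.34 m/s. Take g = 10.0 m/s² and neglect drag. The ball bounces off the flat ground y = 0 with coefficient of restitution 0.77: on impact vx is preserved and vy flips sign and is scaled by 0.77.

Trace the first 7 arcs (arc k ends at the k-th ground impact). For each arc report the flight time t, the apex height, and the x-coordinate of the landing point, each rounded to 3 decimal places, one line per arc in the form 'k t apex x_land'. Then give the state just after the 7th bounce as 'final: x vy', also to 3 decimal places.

Arc 1: start y=2.130, vy=18.340 → t=3.781, apex=18.948, x_land=36.710, impact vy=-19.467
  bounce: vy ← 0.77·19.467 = 14.989
Arc 2: start y=0.000, vy=14.989 → t=2.998, apex=11.234, x_land=65.820, impact vy=-14.989
  bounce: vy ← 0.77·14.989 = 11.542
Arc 3: start y=0.000, vy=11.542 → t=2.308, apex=6.661, x_land=88.234, impact vy=-11.542
  bounce: vy ← 0.77·11.542 = 8.887
Arc 4: start y=0.000, vy=8.887 → t=1.777, apex=3.949, x_land=105.493, impact vy=-8.887
  bounce: vy ← 0.77·8.887 = 6.843
Arc 5: start y=0.000, vy=6.843 → t=1.369, apex=2.341, x_land=118.783, impact vy=-6.843
  bounce: vy ← 0.77·6.843 = 5.269
Arc 6: start y=0.000, vy=5.269 → t=1.054, apex=1.388, x_land=129.015, impact vy=-5.269
  bounce: vy ← 0.77·5.269 = 4.057
Arc 7: start y=0.000, vy=4.057 → t=0.811, apex=0.823, x_land=136.895, impact vy=-4.057
  bounce: vy ← 0.77·4.057 = 3.124

1 3.781 18.948 36.710
2 2.998 11.234 65.820
3 2.308 6.661 88.234
4 1.777 3.949 105.493
5 1.369 2.341 118.783
6 1.054 1.388 129.015
7 0.811 0.823 136.895
final: 136.895 3.124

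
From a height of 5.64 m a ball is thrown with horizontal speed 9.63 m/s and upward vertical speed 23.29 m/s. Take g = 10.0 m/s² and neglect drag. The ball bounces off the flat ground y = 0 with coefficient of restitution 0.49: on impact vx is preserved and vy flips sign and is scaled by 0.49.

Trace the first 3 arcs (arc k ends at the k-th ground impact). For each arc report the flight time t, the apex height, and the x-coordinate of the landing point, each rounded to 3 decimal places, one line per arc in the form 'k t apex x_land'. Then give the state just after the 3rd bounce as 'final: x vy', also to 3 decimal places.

Arc 1: start y=5.640, vy=23.290 → t=4.889, apex=32.761, x_land=47.079, impact vy=-25.597
  bounce: vy ← 0.49·25.597 = 12.543
Arc 2: start y=0.000, vy=12.543 → t=2.509, apex=7.866, x_land=71.236, impact vy=-12.543
  bounce: vy ← 0.49·12.543 = 6.146
Arc 3: start y=0.000, vy=6.146 → t=1.229, apex=1.889, x_land=83.073, impact vy=-6.146
  bounce: vy ← 0.49·6.146 = 3.012

1 4.889 32.761 47.079
2 2.509 7.866 71.236
3 1.229 1.889 83.073
final: 83.073 3.012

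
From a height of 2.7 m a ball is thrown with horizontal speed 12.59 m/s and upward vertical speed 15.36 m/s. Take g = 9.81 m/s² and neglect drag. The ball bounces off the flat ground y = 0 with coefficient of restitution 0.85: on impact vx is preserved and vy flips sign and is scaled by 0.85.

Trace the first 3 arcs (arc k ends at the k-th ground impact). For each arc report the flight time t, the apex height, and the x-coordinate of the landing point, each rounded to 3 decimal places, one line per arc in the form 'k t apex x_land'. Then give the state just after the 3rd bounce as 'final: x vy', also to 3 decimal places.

1 3.298 14.725 41.527
2 2.945 10.639 78.610
3 2.504 7.687 110.131
final: 110.131 10.438

Arc 1: start y=2.700, vy=15.360 → t=3.298, apex=14.725, x_land=41.527, impact vy=-16.997
  bounce: vy ← 0.85·16.997 = 14.448
Arc 2: start y=0.000, vy=14.448 → t=2.945, apex=10.639, x_land=78.610, impact vy=-14.448
  bounce: vy ← 0.85·14.448 = 12.280
Arc 3: start y=0.000, vy=12.280 → t=2.504, apex=7.687, x_land=110.131, impact vy=-12.280
  bounce: vy ← 0.85·12.280 = 10.438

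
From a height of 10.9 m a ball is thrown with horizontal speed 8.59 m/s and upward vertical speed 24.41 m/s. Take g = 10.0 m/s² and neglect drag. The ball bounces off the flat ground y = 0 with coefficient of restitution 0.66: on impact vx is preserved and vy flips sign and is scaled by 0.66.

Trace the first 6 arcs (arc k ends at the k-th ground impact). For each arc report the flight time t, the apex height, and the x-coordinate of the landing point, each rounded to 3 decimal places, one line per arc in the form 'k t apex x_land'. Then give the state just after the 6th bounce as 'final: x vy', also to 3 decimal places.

1 5.294 40.692 45.474
2 3.766 17.726 77.821
3 2.485 7.721 99.170
4 1.640 3.363 113.261
5 1.083 1.465 122.561
6 0.715 0.638 128.698
final: 128.698 2.358

Arc 1: start y=10.900, vy=24.410 → t=5.294, apex=40.692, x_land=45.474, impact vy=-28.528
  bounce: vy ← 0.66·28.528 = 18.828
Arc 2: start y=0.000, vy=18.828 → t=3.766, apex=17.726, x_land=77.821, impact vy=-18.828
  bounce: vy ← 0.66·18.828 = 12.427
Arc 3: start y=0.000, vy=12.427 → t=2.485, apex=7.721, x_land=99.170, impact vy=-12.427
  bounce: vy ← 0.66·12.427 = 8.202
Arc 4: start y=0.000, vy=8.202 → t=1.640, apex=3.363, x_land=113.261, impact vy=-8.202
  bounce: vy ← 0.66·8.202 = 5.413
Arc 5: start y=0.000, vy=5.413 → t=1.083, apex=1.465, x_land=122.561, impact vy=-5.413
  bounce: vy ← 0.66·5.413 = 3.573
Arc 6: start y=0.000, vy=3.573 → t=0.715, apex=0.638, x_land=128.698, impact vy=-3.573
  bounce: vy ← 0.66·3.573 = 2.358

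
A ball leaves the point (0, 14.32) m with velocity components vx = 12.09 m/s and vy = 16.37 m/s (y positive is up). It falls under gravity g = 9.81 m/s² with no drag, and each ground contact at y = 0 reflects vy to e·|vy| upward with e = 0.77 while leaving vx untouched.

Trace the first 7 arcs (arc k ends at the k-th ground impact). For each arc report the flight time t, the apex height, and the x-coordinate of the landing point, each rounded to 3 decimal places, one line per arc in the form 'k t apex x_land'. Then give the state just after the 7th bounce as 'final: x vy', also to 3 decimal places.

Arc 1: start y=14.320, vy=16.370 → t=4.057, apex=27.978, x_land=49.049, impact vy=-23.429
  bounce: vy ← 0.77·23.429 = 18.041
Arc 2: start y=0.000, vy=18.041 → t=3.678, apex=16.588, x_land=93.516, impact vy=-18.041
  bounce: vy ← 0.77·18.041 = 13.891
Arc 3: start y=0.000, vy=13.891 → t=2.832, apex=9.835, x_land=127.756, impact vy=-13.891
  bounce: vy ← 0.77·13.891 = 10.696
Arc 4: start y=0.000, vy=10.696 → t=2.181, apex=5.831, x_land=154.121, impact vy=-10.696
  bounce: vy ← 0.77·10.696 = 8.236
Arc 5: start y=0.000, vy=8.236 → t=1.679, apex=3.457, x_land=174.421, impact vy=-8.236
  bounce: vy ← 0.77·8.236 = 6.342
Arc 6: start y=0.000, vy=6.342 → t=1.293, apex=2.050, x_land=190.053, impact vy=-6.342
  bounce: vy ← 0.77·6.342 = 4.883
Arc 7: start y=0.000, vy=4.883 → t=0.996, apex=1.215, x_land=202.089, impact vy=-4.883
  bounce: vy ← 0.77·4.883 = 3.760

1 4.057 27.978 49.049
2 3.678 16.588 93.516
3 2.832 9.835 127.756
4 2.181 5.831 154.121
5 1.679 3.457 174.421
6 1.293 2.050 190.053
7 0.996 1.215 202.089
final: 202.089 3.760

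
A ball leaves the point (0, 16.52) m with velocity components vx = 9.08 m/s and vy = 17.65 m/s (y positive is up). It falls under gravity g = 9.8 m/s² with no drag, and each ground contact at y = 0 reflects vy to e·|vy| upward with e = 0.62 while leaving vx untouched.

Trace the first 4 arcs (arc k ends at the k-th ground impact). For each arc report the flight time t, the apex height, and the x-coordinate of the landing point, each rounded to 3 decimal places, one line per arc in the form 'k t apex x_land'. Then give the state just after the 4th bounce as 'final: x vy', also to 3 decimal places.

1 4.373 32.414 39.707
2 3.189 12.460 68.665
3 1.977 4.790 86.620
4 1.226 1.841 97.751
final: 97.751 3.724

Arc 1: start y=16.520, vy=17.650 → t=4.373, apex=32.414, x_land=39.707, impact vy=-25.205
  bounce: vy ← 0.62·25.205 = 15.627
Arc 2: start y=0.000, vy=15.627 → t=3.189, apex=12.460, x_land=68.665, impact vy=-15.627
  bounce: vy ← 0.62·15.627 = 9.689
Arc 3: start y=0.000, vy=9.689 → t=1.977, apex=4.790, x_land=86.620, impact vy=-9.689
  bounce: vy ← 0.62·9.689 = 6.007
Arc 4: start y=0.000, vy=6.007 → t=1.226, apex=1.841, x_land=97.751, impact vy=-6.007
  bounce: vy ← 0.62·6.007 = 3.724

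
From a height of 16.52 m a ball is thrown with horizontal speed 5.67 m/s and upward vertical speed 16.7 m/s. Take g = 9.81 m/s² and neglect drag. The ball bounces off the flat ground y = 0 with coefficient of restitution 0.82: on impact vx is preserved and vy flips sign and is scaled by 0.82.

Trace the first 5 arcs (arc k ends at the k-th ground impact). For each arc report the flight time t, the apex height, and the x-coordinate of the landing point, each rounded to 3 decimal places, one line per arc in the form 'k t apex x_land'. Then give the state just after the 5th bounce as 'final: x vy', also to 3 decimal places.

Arc 1: start y=16.520, vy=16.700 → t=4.206, apex=30.735, x_land=23.845, impact vy=-24.556
  bounce: vy ← 0.82·24.556 = 20.136
Arc 2: start y=0.000, vy=20.136 → t=4.105, apex=20.666, x_land=47.122, impact vy=-20.136
  bounce: vy ← 0.82·20.136 = 16.512
Arc 3: start y=0.000, vy=16.512 → t=3.366, apex=13.896, x_land=66.209, impact vy=-16.512
  bounce: vy ← 0.82·16.512 = 13.540
Arc 4: start y=0.000, vy=13.540 → t=2.760, apex=9.344, x_land=81.860, impact vy=-13.540
  bounce: vy ← 0.82·13.540 = 11.102
Arc 5: start y=0.000, vy=11.102 → t=2.263, apex=6.283, x_land=94.694, impact vy=-11.102
  bounce: vy ← 0.82·11.102 = 9.104

1 4.206 30.735 23.845
2 4.105 20.666 47.122
3 3.366 13.896 66.209
4 2.760 9.344 81.860
5 2.263 6.283 94.694
final: 94.694 9.104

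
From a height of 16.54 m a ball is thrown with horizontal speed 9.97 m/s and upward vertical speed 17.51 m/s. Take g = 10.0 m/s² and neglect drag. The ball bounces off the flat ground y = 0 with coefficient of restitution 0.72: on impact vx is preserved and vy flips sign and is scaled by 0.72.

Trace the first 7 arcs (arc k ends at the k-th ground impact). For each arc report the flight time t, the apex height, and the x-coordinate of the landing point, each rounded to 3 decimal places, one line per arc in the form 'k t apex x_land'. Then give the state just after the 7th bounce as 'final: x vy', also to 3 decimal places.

Arc 1: start y=16.540, vy=17.510 → t=4.276, apex=31.870, x_land=42.629, impact vy=-25.247
  bounce: vy ← 0.72·25.247 = 18.178
Arc 2: start y=0.000, vy=18.178 → t=3.636, apex=16.521, x_land=78.875, impact vy=-18.178
  bounce: vy ← 0.72·18.178 = 13.088
Arc 3: start y=0.000, vy=13.088 → t=2.618, apex=8.565, x_land=104.972, impact vy=-13.088
  bounce: vy ← 0.72·13.088 = 9.423
Arc 4: start y=0.000, vy=9.423 → t=1.885, apex=4.440, x_land=123.762, impact vy=-9.423
  bounce: vy ← 0.72·9.423 = 6.785
Arc 5: start y=0.000, vy=6.785 → t=1.357, apex=2.302, x_land=137.291, impact vy=-6.785
  bounce: vy ← 0.72·6.785 = 4.885
Arc 6: start y=0.000, vy=4.885 → t=0.977, apex=1.193, x_land=147.032, impact vy=-4.885
  bounce: vy ← 0.72·4.885 = 3.517
Arc 7: start y=0.000, vy=3.517 → t=0.703, apex=0.619, x_land=154.045, impact vy=-3.517
  bounce: vy ← 0.72·3.517 = 2.532

1 4.276 31.870 42.629
2 3.636 16.521 78.875
3 2.618 8.565 104.972
4 1.885 4.440 123.762
5 1.357 2.302 137.291
6 0.977 1.193 147.032
7 0.703 0.619 154.045
final: 154.045 2.532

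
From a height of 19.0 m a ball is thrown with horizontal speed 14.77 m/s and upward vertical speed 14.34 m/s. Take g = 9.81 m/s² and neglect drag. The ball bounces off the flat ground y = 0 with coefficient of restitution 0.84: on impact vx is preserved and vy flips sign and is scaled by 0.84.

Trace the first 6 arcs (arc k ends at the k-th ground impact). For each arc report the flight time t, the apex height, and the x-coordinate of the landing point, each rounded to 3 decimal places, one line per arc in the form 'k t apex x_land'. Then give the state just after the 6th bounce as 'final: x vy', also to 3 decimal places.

1 3.913 29.481 57.801
2 4.119 20.802 118.634
3 3.460 14.678 169.734
4 2.906 10.357 212.658
5 2.441 7.308 248.714
6 2.051 5.156 279.001
final: 279.001 8.449

Arc 1: start y=19.000, vy=14.340 → t=3.913, apex=29.481, x_land=57.801, impact vy=-24.050
  bounce: vy ← 0.84·24.050 = 20.202
Arc 2: start y=0.000, vy=20.202 → t=4.119, apex=20.802, x_land=118.634, impact vy=-20.202
  bounce: vy ← 0.84·20.202 = 16.970
Arc 3: start y=0.000, vy=16.970 → t=3.460, apex=14.678, x_land=169.734, impact vy=-16.970
  bounce: vy ← 0.84·16.970 = 14.255
Arc 4: start y=0.000, vy=14.255 → t=2.906, apex=10.357, x_land=212.658, impact vy=-14.255
  bounce: vy ← 0.84·14.255 = 11.974
Arc 5: start y=0.000, vy=11.974 → t=2.441, apex=7.308, x_land=248.714, impact vy=-11.974
  bounce: vy ← 0.84·11.974 = 10.058
Arc 6: start y=0.000, vy=10.058 → t=2.051, apex=5.156, x_land=279.001, impact vy=-10.058
  bounce: vy ← 0.84·10.058 = 8.449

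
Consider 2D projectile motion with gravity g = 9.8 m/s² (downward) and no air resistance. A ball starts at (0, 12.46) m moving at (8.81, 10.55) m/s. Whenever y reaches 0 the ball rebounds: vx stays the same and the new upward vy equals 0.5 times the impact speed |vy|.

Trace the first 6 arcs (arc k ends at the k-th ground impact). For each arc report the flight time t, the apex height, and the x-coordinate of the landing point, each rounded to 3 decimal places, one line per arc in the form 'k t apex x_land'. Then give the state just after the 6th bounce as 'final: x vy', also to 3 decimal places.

1 3.001 18.139 26.435
2 1.924 4.535 43.385
3 0.962 1.134 51.860
4 0.481 0.283 56.098
5 0.240 0.071 58.217
6 0.120 0.018 59.276
final: 59.276 0.295

Arc 1: start y=12.460, vy=10.550 → t=3.001, apex=18.139, x_land=26.435, impact vy=-18.855
  bounce: vy ← 0.5·18.855 = 9.428
Arc 2: start y=0.000, vy=9.428 → t=1.924, apex=4.535, x_land=43.385, impact vy=-9.428
  bounce: vy ← 0.5·9.428 = 4.714
Arc 3: start y=0.000, vy=4.714 → t=0.962, apex=1.134, x_land=51.860, impact vy=-4.714
  bounce: vy ← 0.5·4.714 = 2.357
Arc 4: start y=0.000, vy=2.357 → t=0.481, apex=0.283, x_land=56.098, impact vy=-2.357
  bounce: vy ← 0.5·2.357 = 1.178
Arc 5: start y=0.000, vy=1.178 → t=0.240, apex=0.071, x_land=58.217, impact vy=-1.178
  bounce: vy ← 0.5·1.178 = 0.589
Arc 6: start y=0.000, vy=0.589 → t=0.120, apex=0.018, x_land=59.276, impact vy=-0.589
  bounce: vy ← 0.5·0.589 = 0.295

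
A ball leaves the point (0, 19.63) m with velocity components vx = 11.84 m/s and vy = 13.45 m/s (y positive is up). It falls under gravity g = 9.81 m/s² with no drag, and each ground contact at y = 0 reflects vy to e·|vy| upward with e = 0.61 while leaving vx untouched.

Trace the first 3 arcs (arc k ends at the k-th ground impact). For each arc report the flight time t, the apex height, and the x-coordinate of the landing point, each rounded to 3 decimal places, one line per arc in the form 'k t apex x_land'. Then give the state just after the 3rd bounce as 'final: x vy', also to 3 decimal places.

Arc 1: start y=19.630, vy=13.450 → t=3.796, apex=28.850, x_land=44.948, impact vy=-23.792
  bounce: vy ← 0.61·23.792 = 14.513
Arc 2: start y=0.000, vy=14.513 → t=2.959, apex=10.735, x_land=79.980, impact vy=-14.513
  bounce: vy ← 0.61·14.513 = 8.853
Arc 3: start y=0.000, vy=8.853 → t=1.805, apex=3.995, x_land=101.350, impact vy=-8.853
  bounce: vy ← 0.61·8.853 = 5.400

1 3.796 28.850 44.948
2 2.959 10.735 79.980
3 1.805 3.995 101.350
final: 101.350 5.400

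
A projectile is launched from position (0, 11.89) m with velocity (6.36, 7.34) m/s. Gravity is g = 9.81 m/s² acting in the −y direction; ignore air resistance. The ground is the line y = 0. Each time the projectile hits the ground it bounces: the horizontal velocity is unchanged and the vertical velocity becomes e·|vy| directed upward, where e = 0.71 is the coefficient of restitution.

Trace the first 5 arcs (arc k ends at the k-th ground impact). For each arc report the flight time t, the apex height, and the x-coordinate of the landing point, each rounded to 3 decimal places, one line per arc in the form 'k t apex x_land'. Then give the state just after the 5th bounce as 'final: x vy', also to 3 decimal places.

1 2.476 14.636 15.745
2 2.453 7.378 31.345
3 1.742 3.719 42.422
4 1.237 1.875 50.286
5 0.878 0.945 55.869
final: 55.869 3.057

Arc 1: start y=11.890, vy=7.340 → t=2.476, apex=14.636, x_land=15.745, impact vy=-16.946
  bounce: vy ← 0.71·16.946 = 12.031
Arc 2: start y=0.000, vy=12.031 → t=2.453, apex=7.378, x_land=31.345, impact vy=-12.031
  bounce: vy ← 0.71·12.031 = 8.542
Arc 3: start y=0.000, vy=8.542 → t=1.742, apex=3.719, x_land=42.422, impact vy=-8.542
  bounce: vy ← 0.71·8.542 = 6.065
Arc 4: start y=0.000, vy=6.065 → t=1.237, apex=1.875, x_land=50.286, impact vy=-6.065
  bounce: vy ← 0.71·6.065 = 4.306
Arc 5: start y=0.000, vy=4.306 → t=0.878, apex=0.945, x_land=55.869, impact vy=-4.306
  bounce: vy ← 0.71·4.306 = 3.057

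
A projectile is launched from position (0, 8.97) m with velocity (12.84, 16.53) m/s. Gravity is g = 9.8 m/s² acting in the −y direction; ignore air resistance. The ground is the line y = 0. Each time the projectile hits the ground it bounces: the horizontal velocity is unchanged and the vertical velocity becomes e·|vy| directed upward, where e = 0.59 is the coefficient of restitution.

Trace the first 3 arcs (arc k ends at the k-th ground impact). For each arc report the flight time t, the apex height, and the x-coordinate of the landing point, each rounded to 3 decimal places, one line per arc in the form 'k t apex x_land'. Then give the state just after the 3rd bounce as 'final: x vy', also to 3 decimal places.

Arc 1: start y=8.970, vy=16.530 → t=3.849, apex=22.911, x_land=49.422, impact vy=-21.191
  bounce: vy ← 0.59·21.191 = 12.503
Arc 2: start y=0.000, vy=12.503 → t=2.552, apex=7.975, x_land=82.184, impact vy=-12.503
  bounce: vy ← 0.59·12.503 = 7.377
Arc 3: start y=0.000, vy=7.377 → t=1.505, apex=2.776, x_land=101.514, impact vy=-7.377
  bounce: vy ← 0.59·7.377 = 4.352

1 3.849 22.911 49.422
2 2.552 7.975 82.184
3 1.505 2.776 101.514
final: 101.514 4.352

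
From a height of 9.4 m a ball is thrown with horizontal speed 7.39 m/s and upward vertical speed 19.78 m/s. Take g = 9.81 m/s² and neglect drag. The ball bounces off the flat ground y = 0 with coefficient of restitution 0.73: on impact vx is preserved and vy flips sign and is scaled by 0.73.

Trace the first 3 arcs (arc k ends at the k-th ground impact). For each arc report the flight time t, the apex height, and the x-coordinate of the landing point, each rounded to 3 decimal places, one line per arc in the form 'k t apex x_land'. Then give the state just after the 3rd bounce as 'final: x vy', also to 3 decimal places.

1 4.462 29.341 32.975
2 3.571 15.636 59.364
3 2.607 8.332 78.627
final: 78.627 9.334

Arc 1: start y=9.400, vy=19.780 → t=4.462, apex=29.341, x_land=32.975, impact vy=-23.993
  bounce: vy ← 0.73·23.993 = 17.515
Arc 2: start y=0.000, vy=17.515 → t=3.571, apex=15.636, x_land=59.364, impact vy=-17.515
  bounce: vy ← 0.73·17.515 = 12.786
Arc 3: start y=0.000, vy=12.786 → t=2.607, apex=8.332, x_land=78.627, impact vy=-12.786
  bounce: vy ← 0.73·12.786 = 9.334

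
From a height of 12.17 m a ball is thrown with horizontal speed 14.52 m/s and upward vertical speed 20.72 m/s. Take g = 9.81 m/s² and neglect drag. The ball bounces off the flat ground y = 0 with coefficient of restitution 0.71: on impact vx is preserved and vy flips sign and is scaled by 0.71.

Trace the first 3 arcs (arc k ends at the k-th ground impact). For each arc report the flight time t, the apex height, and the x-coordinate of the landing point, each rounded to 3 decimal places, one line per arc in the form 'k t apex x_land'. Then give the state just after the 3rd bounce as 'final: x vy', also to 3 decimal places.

1 4.747 34.052 68.926
2 3.741 17.165 123.251
3 2.656 8.653 161.822
final: 161.822 9.251

Arc 1: start y=12.170, vy=20.720 → t=4.747, apex=34.052, x_land=68.926, impact vy=-25.848
  bounce: vy ← 0.71·25.848 = 18.352
Arc 2: start y=0.000, vy=18.352 → t=3.741, apex=17.165, x_land=123.251, impact vy=-18.352
  bounce: vy ← 0.71·18.352 = 13.030
Arc 3: start y=0.000, vy=13.030 → t=2.656, apex=8.653, x_land=161.822, impact vy=-13.030
  bounce: vy ← 0.71·13.030 = 9.251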